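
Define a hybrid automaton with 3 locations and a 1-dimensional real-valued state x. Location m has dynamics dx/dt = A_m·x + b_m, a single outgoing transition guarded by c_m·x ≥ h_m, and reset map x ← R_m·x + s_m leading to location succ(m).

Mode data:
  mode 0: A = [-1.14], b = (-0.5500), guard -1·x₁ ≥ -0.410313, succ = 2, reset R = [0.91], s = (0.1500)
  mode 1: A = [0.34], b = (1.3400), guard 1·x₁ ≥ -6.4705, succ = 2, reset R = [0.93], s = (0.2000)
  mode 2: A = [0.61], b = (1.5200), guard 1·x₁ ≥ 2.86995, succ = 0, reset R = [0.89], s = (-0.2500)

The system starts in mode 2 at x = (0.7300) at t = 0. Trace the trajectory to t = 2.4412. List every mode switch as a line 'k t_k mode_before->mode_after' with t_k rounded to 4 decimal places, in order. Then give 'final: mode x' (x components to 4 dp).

1 0.8350 2->0
2 1.8335 0->2
final: 2 1.8764

Mode 2: guard c·x = 2.8699 hit at Δt = 0.8350 (t = 0.8350), x⁻ = (2.8699) → reset → x⁺ = (2.3043), jump to mode 0
Mode 0: guard c·x = -0.4103 hit at Δt = 0.9985 (t = 1.8335), x⁻ = (0.4103) → reset → x⁺ = (0.5234), jump to mode 2
Mode 2: flow for 0.6077 to horizon, guard not reached → x = (1.8764)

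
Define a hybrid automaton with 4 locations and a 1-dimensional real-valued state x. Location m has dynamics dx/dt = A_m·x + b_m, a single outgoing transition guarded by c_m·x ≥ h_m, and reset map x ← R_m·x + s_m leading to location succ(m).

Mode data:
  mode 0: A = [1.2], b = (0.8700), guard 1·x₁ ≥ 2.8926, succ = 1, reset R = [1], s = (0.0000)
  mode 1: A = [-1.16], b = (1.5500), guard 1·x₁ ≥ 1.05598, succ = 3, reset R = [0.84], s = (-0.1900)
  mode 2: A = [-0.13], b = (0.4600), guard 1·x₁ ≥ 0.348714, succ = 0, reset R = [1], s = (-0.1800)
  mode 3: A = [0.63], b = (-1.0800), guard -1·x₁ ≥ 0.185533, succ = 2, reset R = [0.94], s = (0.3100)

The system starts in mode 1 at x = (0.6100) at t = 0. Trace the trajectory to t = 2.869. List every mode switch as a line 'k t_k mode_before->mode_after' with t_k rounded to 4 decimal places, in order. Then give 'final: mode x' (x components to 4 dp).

1 0.8209 1->3
2 1.8124 3->2
3 2.3099 2->0
final: 0 1.0232

Mode 1: guard c·x = 1.0560 hit at Δt = 0.8209 (t = 0.8209), x⁻ = (1.0560) → reset → x⁺ = (0.6970), jump to mode 3
Mode 3: guard c·x = 0.1855 hit at Δt = 0.9915 (t = 1.8124), x⁻ = (-0.1855) → reset → x⁺ = (0.1356), jump to mode 2
Mode 2: guard c·x = 0.3487 hit at Δt = 0.4975 (t = 2.3099), x⁻ = (0.3487) → reset → x⁺ = (0.1687), jump to mode 0
Mode 0: flow for 0.5591 to horizon, guard not reached → x = (1.0232)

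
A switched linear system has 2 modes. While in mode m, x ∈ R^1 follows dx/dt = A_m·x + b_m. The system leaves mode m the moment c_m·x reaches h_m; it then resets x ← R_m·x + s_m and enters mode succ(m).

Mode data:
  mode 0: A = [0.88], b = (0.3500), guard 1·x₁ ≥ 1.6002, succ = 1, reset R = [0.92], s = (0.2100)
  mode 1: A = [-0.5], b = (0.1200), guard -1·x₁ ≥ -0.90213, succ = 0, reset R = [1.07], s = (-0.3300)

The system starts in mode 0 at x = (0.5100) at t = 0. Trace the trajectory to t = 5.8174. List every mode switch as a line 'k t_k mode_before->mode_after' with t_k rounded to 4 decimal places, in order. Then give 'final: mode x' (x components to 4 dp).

1 0.8965 0->1
2 2.4534 1->0
3 3.2030 0->1
4 4.7599 1->0
5 5.5095 0->1
final: 1 1.4764

Mode 0: guard c·x = 1.6002 hit at Δt = 0.8965 (t = 0.8965), x⁻ = (1.6002) → reset → x⁺ = (1.6822), jump to mode 1
Mode 1: guard c·x = -0.9021 hit at Δt = 1.5569 (t = 2.4534), x⁻ = (0.9021) → reset → x⁺ = (0.6353), jump to mode 0
Mode 0: guard c·x = 1.6002 hit at Δt = 0.7496 (t = 3.2030), x⁻ = (1.6002) → reset → x⁺ = (1.6822), jump to mode 1
Mode 1: guard c·x = -0.9021 hit at Δt = 1.5569 (t = 4.7599), x⁻ = (0.9021) → reset → x⁺ = (0.6353), jump to mode 0
Mode 0: guard c·x = 1.6002 hit at Δt = 0.7496 (t = 5.5095), x⁻ = (1.6002) → reset → x⁺ = (1.6822), jump to mode 1
Mode 1: flow for 0.3079 to horizon, guard not reached → x = (1.4764)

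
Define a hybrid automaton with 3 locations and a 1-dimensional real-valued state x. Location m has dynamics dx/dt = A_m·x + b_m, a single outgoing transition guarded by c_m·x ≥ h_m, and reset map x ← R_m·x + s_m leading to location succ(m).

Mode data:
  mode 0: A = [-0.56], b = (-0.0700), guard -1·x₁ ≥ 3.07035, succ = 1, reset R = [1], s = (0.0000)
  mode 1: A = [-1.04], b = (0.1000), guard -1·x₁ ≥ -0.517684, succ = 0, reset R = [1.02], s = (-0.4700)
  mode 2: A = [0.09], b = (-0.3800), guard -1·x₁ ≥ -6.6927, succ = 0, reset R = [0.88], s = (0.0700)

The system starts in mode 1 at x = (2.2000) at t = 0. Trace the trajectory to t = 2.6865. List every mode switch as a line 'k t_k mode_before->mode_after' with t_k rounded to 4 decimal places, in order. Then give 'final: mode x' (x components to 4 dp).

1 1.5458 1->0
final: 0 -0.0284

Mode 1: guard c·x = -0.5177 hit at Δt = 1.5458 (t = 1.5458), x⁻ = (0.5177) → reset → x⁺ = (0.0580), jump to mode 0
Mode 0: flow for 1.1407 to horizon, guard not reached → x = (-0.0284)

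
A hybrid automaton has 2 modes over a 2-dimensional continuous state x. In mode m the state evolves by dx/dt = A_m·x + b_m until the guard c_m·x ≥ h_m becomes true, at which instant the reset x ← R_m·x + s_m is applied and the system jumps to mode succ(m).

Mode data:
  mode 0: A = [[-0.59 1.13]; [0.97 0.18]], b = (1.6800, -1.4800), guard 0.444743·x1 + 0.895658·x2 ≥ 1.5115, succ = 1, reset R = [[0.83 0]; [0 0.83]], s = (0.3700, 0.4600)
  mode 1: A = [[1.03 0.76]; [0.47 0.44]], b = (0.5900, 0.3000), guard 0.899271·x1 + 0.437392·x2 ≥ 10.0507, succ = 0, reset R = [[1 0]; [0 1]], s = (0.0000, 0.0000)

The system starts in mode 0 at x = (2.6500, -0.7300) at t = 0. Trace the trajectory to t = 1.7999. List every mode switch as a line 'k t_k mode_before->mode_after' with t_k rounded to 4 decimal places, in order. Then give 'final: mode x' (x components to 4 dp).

1 1.2048 0->1
final: 1 6.0847 2.4941

Mode 0: guard c·x = 1.5115 hit at Δt = 1.2048 (t = 1.2048), x⁻ = (2.6260, 0.3837) → reset → x⁺ = (2.5496, 0.7784), jump to mode 1
Mode 1: flow for 0.5951 to horizon, guard not reached → x = (6.0847, 2.4941)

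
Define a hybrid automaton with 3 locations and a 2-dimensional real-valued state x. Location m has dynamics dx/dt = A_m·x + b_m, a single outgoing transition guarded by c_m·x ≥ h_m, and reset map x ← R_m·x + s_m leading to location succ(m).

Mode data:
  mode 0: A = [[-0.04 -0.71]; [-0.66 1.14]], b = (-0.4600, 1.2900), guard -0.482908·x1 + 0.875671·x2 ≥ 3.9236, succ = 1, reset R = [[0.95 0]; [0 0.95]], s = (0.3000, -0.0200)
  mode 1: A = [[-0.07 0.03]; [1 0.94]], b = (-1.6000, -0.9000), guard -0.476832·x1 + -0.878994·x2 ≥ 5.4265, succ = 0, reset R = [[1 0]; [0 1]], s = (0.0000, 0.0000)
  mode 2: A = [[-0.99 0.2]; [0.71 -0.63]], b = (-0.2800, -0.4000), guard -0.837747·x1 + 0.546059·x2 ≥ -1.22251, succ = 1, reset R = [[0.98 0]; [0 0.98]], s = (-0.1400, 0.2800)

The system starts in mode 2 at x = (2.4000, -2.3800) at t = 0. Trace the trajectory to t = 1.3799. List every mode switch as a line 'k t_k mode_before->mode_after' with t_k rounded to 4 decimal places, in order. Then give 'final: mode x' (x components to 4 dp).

Mode 2: guard c·x = -1.2225 hit at Δt = 0.8012 (t = 0.8012), x⁻ = (0.7638, -1.0670) → reset → x⁺ = (0.6085, -0.7656), jump to mode 1
Mode 1: flow for 0.5787 to horizon, guard not reached → x = (-0.3439, -1.8776)

1 0.8012 2->1
final: 1 -0.3439 -1.8776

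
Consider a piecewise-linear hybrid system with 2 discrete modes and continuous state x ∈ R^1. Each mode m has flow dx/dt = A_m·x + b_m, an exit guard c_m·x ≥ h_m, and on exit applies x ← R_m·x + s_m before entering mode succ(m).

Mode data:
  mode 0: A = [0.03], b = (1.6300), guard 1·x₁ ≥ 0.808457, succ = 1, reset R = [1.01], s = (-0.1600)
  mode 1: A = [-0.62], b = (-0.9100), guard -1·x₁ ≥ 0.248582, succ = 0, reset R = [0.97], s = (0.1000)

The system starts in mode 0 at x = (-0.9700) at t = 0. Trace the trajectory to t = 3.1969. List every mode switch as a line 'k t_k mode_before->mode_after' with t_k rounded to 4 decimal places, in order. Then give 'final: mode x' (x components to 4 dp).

Mode 0: guard c·x = 0.8085 hit at Δt = 1.0928 (t = 1.0928), x⁻ = (0.8085) → reset → x⁺ = (0.6565), jump to mode 1
Mode 1: guard c·x = 0.2486 hit at Δt = 0.8956 (t = 1.9884), x⁻ = (-0.2486) → reset → x⁺ = (-0.1411), jump to mode 0
Mode 0: guard c·x = 0.8085 hit at Δt = 0.5790 (t = 2.5674), x⁻ = (0.8085) → reset → x⁺ = (0.6565), jump to mode 1
Mode 1: flow for 0.6295 to horizon, guard not reached → x = (-0.0299)

1 1.0928 0->1
2 1.9884 1->0
3 2.5674 0->1
final: 1 -0.0299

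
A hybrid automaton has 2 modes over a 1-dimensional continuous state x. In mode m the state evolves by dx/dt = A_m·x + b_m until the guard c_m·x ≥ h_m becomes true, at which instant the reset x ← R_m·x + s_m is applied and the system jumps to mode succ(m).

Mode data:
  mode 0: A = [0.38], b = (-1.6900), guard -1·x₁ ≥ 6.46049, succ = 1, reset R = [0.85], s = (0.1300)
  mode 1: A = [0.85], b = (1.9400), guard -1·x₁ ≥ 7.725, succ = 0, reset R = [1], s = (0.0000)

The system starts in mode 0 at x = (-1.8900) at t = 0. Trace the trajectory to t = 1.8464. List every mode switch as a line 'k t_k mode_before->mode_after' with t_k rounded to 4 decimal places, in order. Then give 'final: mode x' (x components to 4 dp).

Mode 0: guard c·x = 6.4605 hit at Δt = 1.4290 (t = 1.4290), x⁻ = (-6.4605) → reset → x⁺ = (-5.3614), jump to mode 1
Mode 1: flow for 0.4174 to horizon, guard not reached → x = (-6.6727)

1 1.4290 0->1
final: 1 -6.6727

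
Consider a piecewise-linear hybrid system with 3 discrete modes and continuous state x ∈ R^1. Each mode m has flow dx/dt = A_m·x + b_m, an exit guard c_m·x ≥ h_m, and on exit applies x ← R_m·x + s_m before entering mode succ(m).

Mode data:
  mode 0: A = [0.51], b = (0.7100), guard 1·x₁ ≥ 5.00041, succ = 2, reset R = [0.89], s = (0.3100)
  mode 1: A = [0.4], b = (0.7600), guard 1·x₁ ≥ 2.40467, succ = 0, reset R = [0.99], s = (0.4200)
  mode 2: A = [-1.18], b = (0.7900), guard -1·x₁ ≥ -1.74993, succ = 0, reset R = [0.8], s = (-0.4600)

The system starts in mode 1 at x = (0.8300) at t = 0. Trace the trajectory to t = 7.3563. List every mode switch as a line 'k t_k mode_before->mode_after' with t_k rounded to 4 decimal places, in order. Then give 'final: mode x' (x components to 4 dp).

1 1.1385 1->0
2 1.9655 0->2
3 3.0938 2->0
4 5.0710 0->2
5 6.1993 2->0
final: 0 2.8153

Mode 1: guard c·x = 2.4047 hit at Δt = 1.1385 (t = 1.1385), x⁻ = (2.4047) → reset → x⁺ = (2.8006), jump to mode 0
Mode 0: guard c·x = 5.0004 hit at Δt = 0.8270 (t = 1.9655), x⁻ = (5.0004) → reset → x⁺ = (4.7604), jump to mode 2
Mode 2: guard c·x = -1.7499 hit at Δt = 1.1283 (t = 3.0938), x⁻ = (1.7499) → reset → x⁺ = (0.9399), jump to mode 0
Mode 0: guard c·x = 5.0004 hit at Δt = 1.9772 (t = 5.0710), x⁻ = (5.0004) → reset → x⁺ = (4.7604), jump to mode 2
Mode 2: guard c·x = -1.7499 hit at Δt = 1.1283 (t = 6.1993), x⁻ = (1.7499) → reset → x⁺ = (0.9399), jump to mode 0
Mode 0: flow for 1.1570 to horizon, guard not reached → x = (2.8153)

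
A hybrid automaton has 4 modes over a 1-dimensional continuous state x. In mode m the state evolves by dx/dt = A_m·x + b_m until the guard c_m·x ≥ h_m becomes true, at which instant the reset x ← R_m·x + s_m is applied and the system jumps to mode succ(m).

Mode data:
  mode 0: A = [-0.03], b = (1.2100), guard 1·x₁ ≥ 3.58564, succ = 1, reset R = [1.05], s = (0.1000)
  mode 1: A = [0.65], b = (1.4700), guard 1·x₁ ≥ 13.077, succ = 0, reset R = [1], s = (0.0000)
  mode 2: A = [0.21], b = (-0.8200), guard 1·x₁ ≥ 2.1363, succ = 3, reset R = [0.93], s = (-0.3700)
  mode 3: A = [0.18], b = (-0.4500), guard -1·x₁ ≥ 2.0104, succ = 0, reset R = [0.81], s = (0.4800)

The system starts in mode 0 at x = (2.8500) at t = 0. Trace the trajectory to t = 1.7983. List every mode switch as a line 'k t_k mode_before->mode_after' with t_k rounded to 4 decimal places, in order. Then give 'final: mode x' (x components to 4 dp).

Mode 0: guard c·x = 3.5856 hit at Δt = 0.6607 (t = 0.6607), x⁻ = (3.5856) → reset → x⁺ = (3.8649), jump to mode 1
Mode 1: flow for 1.1376 to horizon, guard not reached → x = (10.5720)

1 0.6607 0->1
final: 1 10.5720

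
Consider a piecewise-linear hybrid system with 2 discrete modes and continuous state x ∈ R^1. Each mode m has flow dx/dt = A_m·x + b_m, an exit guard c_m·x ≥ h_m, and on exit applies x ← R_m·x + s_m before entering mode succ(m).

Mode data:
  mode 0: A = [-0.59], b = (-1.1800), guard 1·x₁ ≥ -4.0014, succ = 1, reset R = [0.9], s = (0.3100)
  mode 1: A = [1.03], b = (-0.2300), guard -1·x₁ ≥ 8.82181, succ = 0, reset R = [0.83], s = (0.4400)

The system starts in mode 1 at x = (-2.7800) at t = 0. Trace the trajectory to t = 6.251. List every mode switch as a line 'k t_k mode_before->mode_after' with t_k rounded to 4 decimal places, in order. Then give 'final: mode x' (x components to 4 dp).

1 1.0704 1->0
2 2.5818 0->1
3 3.4996 1->0
4 5.0110 0->1
5 5.9288 1->0
final: 0 -6.0368

Mode 1: guard c·x = 8.8218 hit at Δt = 1.0704 (t = 1.0704), x⁻ = (-8.8218) → reset → x⁺ = (-6.8821), jump to mode 0
Mode 0: guard c·x = -4.0014 hit at Δt = 1.5114 (t = 2.5818), x⁻ = (-4.0014) → reset → x⁺ = (-3.2913), jump to mode 1
Mode 1: guard c·x = 8.8218 hit at Δt = 0.9178 (t = 3.4996), x⁻ = (-8.8218) → reset → x⁺ = (-6.8821), jump to mode 0
Mode 0: guard c·x = -4.0014 hit at Δt = 1.5114 (t = 5.0110), x⁻ = (-4.0014) → reset → x⁺ = (-3.2913), jump to mode 1
Mode 1: guard c·x = 8.8218 hit at Δt = 0.9178 (t = 5.9288), x⁻ = (-8.8218) → reset → x⁺ = (-6.8821), jump to mode 0
Mode 0: flow for 0.3222 to horizon, guard not reached → x = (-6.0368)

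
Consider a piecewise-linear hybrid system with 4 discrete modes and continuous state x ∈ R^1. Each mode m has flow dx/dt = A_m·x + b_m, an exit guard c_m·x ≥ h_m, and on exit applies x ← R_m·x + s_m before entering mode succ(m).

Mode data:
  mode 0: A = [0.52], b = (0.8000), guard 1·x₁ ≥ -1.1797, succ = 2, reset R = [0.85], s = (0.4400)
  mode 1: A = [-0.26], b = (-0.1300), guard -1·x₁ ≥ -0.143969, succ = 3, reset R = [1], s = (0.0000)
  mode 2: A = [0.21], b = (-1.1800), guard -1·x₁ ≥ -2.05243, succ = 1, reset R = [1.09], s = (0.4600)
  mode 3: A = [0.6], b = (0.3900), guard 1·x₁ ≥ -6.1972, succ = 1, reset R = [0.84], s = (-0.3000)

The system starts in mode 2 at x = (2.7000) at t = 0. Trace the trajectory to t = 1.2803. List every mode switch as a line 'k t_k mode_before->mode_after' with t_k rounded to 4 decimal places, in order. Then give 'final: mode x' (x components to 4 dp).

Mode 2: guard c·x = -2.0524 hit at Δt = 0.9541 (t = 0.9541), x⁻ = (2.0524) → reset → x⁺ = (2.6971), jump to mode 1
Mode 1: flow for 0.3262 to horizon, guard not reached → x = (2.4372)

1 0.9541 2->1
final: 1 2.4372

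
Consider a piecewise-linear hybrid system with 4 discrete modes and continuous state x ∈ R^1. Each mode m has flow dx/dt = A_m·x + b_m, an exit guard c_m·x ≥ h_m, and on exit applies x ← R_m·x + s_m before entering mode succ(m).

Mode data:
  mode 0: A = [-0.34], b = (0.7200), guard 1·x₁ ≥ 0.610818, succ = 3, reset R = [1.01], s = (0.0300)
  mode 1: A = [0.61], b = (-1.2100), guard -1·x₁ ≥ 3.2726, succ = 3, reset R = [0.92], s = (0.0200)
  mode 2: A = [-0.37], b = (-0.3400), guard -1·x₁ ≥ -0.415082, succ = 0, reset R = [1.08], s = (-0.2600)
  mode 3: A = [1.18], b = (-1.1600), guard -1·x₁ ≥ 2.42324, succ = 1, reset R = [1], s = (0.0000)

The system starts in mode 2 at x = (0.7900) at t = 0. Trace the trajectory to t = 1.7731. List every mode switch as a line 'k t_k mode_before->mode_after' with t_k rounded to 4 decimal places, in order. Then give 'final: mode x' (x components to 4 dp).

1 0.6694 2->0
2 1.3964 0->3
final: 3 0.4588

Mode 2: guard c·x = -0.4151 hit at Δt = 0.6694 (t = 0.6694), x⁻ = (0.4151) → reset → x⁺ = (0.1883), jump to mode 0
Mode 0: guard c·x = 0.6108 hit at Δt = 0.7270 (t = 1.3964), x⁻ = (0.6108) → reset → x⁺ = (0.6469), jump to mode 3
Mode 3: flow for 0.3767 to horizon, guard not reached → x = (0.4588)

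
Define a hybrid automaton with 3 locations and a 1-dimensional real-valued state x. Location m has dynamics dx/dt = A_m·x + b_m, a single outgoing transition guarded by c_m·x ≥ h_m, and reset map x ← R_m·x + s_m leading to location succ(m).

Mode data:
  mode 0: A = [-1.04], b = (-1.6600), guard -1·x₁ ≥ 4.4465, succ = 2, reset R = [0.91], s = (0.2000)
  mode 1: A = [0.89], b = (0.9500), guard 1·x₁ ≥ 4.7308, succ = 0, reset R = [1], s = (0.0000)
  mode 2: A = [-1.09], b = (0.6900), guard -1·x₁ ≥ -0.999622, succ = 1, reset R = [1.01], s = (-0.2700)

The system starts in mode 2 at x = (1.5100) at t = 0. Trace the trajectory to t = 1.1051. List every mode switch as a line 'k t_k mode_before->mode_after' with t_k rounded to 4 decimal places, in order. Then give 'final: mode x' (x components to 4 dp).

Mode 2: guard c·x = -0.9996 hit at Δt = 0.8002 (t = 0.8002), x⁻ = (0.9996) → reset → x⁺ = (0.7396), jump to mode 1
Mode 1: flow for 0.3049 to horizon, guard not reached → x = (1.3030)

1 0.8002 2->1
final: 1 1.3030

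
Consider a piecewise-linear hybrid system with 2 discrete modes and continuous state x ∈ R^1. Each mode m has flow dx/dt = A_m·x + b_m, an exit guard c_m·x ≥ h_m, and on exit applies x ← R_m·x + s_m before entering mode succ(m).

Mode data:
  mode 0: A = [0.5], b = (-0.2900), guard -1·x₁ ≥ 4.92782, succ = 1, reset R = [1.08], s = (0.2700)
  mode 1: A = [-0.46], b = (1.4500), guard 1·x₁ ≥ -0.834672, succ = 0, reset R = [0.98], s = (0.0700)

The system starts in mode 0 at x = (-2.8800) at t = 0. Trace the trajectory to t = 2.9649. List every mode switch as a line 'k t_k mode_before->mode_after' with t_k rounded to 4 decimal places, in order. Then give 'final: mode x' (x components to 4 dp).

Mode 0: guard c·x = 4.9278 hit at Δt = 0.9298 (t = 0.9298), x⁻ = (-4.9278) → reset → x⁺ = (-5.0520), jump to mode 1
Mode 1: guard c·x = -0.8347 hit at Δt = 1.5688 (t = 2.4986), x⁻ = (-0.8347) → reset → x⁺ = (-0.7480), jump to mode 0
Mode 0: flow for 0.4663 to horizon, guard not reached → x = (-1.0967)

1 0.9298 0->1
2 2.4986 1->0
final: 0 -1.0967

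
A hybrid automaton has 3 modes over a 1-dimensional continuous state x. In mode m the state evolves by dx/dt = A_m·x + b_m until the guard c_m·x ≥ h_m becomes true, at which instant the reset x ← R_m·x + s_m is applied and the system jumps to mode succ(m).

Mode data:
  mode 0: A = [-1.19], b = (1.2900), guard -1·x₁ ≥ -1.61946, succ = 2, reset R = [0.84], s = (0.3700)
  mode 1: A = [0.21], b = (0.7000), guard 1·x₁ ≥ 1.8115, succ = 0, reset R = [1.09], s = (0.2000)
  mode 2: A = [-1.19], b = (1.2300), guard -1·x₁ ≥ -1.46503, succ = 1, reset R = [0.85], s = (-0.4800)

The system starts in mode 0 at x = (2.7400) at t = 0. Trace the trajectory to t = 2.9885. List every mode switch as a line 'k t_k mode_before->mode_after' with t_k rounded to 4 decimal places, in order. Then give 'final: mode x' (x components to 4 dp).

Mode 0: guard c·x = -1.6195 hit at Δt = 0.9488 (t = 0.9488), x⁻ = (1.6195) → reset → x⁺ = (1.7303), jump to mode 2
Mode 2: guard c·x = -1.4650 hit at Δt = 0.4028 (t = 1.3516), x⁻ = (1.4650) → reset → x⁺ = (0.7653), jump to mode 1
Mode 1: guard c·x = 1.8115 hit at Δt = 1.0826 (t = 2.4342), x⁻ = (1.8115) → reset → x⁺ = (2.1745), jump to mode 0
Mode 0: flow for 0.5543 to horizon, guard not reached → x = (1.6479)

1 0.9488 0->2
2 1.3516 2->1
3 2.4342 1->0
final: 0 1.6479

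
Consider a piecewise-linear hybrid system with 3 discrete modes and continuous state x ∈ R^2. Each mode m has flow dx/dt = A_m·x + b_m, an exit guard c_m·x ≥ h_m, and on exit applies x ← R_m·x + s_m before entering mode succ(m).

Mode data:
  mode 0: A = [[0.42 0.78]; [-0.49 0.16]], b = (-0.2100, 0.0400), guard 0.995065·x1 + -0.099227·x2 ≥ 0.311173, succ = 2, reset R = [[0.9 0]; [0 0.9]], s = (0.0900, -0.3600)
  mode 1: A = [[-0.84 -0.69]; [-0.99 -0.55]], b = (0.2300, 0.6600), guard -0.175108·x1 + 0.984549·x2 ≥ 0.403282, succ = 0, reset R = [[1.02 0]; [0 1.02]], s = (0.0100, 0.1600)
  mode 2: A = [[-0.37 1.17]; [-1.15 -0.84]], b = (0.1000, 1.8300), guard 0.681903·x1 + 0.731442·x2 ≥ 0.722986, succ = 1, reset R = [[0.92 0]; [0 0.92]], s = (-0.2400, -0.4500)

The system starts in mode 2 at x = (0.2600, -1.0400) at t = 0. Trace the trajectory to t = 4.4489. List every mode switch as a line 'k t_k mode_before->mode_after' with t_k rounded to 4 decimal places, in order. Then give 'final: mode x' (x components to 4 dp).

1 1.0127 2->1
2 1.4560 1->0
3 2.4348 0->2
4 2.7292 2->1
5 4.0077 1->0
final: 0 0.2895 0.6154

Mode 2: guard c·x = 0.7230 hit at Δt = 1.0127 (t = 1.0127), x⁻ = (0.2900, 0.7180) → reset → x⁺ = (0.0268, 0.2106), jump to mode 1
Mode 1: guard c·x = 0.4033 hit at Δt = 0.4433 (t = 1.4560), x⁻ = (0.0214, 0.4134) → reset → x⁺ = (0.0318, 0.5817), jump to mode 0
Mode 0: guard c·x = 0.3112 hit at Δt = 0.9788 (t = 2.4348), x⁻ = (0.3752, 0.6270) → reset → x⁺ = (0.4277, 0.2043), jump to mode 2
Mode 2: guard c·x = 0.7230 hit at Δt = 0.2944 (t = 2.7292), x⁻ = (0.5293, 0.4949) → reset → x⁺ = (0.2470, 0.0054), jump to mode 1
Mode 1: guard c·x = 0.4033 hit at Δt = 1.2784 (t = 4.0077), x⁻ = (0.1210, 0.4311) → reset → x⁺ = (0.1334, 0.5998), jump to mode 0
Mode 0: flow for 0.4412 to horizon, guard not reached → x = (0.2895, 0.6154)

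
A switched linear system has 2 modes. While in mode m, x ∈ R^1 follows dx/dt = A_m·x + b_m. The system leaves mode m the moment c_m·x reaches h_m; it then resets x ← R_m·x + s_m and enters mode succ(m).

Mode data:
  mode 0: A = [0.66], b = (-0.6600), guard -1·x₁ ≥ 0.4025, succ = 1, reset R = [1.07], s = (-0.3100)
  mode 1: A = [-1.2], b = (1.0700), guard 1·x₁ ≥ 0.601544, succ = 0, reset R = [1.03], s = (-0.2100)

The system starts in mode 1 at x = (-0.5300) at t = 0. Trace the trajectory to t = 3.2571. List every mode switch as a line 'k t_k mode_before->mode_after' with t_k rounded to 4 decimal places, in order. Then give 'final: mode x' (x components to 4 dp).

Mode 1: guard c·x = 0.6015 hit at Δt = 1.3244 (t = 1.3244), x⁻ = (0.6015) → reset → x⁺ = (0.4096), jump to mode 0
Mode 0: guard c·x = 0.4025 hit at Δt = 1.3109 (t = 2.6353), x⁻ = (-0.4025) → reset → x⁺ = (-0.7407), jump to mode 1
Mode 1: flow for 0.6218 to horizon, guard not reached → x = (0.1176)

1 1.3244 1->0
2 2.6353 0->1
final: 1 0.1176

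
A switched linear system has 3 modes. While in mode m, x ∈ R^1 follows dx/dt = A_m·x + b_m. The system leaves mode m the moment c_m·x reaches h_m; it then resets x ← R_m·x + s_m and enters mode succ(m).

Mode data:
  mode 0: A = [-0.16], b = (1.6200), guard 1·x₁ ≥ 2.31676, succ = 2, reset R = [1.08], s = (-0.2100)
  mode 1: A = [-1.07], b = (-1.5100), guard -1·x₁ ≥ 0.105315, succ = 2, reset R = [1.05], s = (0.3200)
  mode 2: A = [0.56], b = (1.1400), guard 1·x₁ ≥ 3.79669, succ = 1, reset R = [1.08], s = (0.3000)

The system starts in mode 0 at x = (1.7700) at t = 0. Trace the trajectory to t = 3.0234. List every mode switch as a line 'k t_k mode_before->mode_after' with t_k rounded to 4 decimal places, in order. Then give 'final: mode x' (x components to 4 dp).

1 0.4230 0->2
2 0.9558 2->1
3 2.3511 1->2
final: 2 1.2358

Mode 0: guard c·x = 2.3168 hit at Δt = 0.4230 (t = 0.4230), x⁻ = (2.3168) → reset → x⁺ = (2.2921), jump to mode 2
Mode 2: guard c·x = 3.7967 hit at Δt = 0.5328 (t = 0.9558), x⁻ = (3.7967) → reset → x⁺ = (4.4004), jump to mode 1
Mode 1: guard c·x = 0.1053 hit at Δt = 1.3953 (t = 2.3511), x⁻ = (-0.1053) → reset → x⁺ = (0.2094), jump to mode 2
Mode 2: flow for 0.6723 to horizon, guard not reached → x = (1.2358)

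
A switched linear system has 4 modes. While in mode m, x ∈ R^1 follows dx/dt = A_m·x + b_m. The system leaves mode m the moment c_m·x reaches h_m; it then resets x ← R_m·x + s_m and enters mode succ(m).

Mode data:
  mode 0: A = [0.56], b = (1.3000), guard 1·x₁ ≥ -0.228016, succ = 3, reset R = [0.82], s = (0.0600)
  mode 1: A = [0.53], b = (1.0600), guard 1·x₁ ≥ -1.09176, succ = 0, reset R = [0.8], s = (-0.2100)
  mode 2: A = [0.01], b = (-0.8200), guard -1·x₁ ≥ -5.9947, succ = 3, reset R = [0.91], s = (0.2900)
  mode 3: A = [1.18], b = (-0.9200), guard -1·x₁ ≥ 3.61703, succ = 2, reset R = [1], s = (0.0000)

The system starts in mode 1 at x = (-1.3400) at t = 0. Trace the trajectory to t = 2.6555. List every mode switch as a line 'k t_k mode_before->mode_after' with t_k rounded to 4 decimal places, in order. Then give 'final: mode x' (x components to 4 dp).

1 0.6024 1->0
2 1.5404 0->3
final: 3 -2.6001

Mode 1: guard c·x = -1.0918 hit at Δt = 0.6024 (t = 0.6024), x⁻ = (-1.0918) → reset → x⁺ = (-1.0834), jump to mode 0
Mode 0: guard c·x = -0.2280 hit at Δt = 0.9380 (t = 1.5404), x⁻ = (-0.2280) → reset → x⁺ = (-0.1270), jump to mode 3
Mode 3: flow for 1.1151 to horizon, guard not reached → x = (-2.6001)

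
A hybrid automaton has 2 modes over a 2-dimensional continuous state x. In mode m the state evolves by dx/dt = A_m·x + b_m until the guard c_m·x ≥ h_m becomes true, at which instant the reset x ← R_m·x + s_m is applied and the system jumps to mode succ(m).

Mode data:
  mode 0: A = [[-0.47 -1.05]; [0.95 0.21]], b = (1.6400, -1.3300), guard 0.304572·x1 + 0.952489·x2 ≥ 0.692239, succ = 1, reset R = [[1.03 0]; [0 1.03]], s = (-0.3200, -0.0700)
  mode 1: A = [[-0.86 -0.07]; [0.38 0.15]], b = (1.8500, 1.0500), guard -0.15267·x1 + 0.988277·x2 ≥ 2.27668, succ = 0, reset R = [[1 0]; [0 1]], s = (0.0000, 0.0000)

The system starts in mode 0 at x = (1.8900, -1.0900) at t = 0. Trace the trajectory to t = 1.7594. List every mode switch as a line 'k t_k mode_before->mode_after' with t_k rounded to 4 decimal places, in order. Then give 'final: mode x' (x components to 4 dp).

Mode 0: guard c·x = 0.6922 hit at Δt = 0.9076 (t = 0.9076), x⁻ = (3.0089, -0.2354) → reset → x⁺ = (2.7792, -0.3124), jump to mode 1
Mode 1: flow for 0.8518 to horizon, guard not reached → x = (2.4239, 1.4942)

1 0.9076 0->1
final: 1 2.4239 1.4942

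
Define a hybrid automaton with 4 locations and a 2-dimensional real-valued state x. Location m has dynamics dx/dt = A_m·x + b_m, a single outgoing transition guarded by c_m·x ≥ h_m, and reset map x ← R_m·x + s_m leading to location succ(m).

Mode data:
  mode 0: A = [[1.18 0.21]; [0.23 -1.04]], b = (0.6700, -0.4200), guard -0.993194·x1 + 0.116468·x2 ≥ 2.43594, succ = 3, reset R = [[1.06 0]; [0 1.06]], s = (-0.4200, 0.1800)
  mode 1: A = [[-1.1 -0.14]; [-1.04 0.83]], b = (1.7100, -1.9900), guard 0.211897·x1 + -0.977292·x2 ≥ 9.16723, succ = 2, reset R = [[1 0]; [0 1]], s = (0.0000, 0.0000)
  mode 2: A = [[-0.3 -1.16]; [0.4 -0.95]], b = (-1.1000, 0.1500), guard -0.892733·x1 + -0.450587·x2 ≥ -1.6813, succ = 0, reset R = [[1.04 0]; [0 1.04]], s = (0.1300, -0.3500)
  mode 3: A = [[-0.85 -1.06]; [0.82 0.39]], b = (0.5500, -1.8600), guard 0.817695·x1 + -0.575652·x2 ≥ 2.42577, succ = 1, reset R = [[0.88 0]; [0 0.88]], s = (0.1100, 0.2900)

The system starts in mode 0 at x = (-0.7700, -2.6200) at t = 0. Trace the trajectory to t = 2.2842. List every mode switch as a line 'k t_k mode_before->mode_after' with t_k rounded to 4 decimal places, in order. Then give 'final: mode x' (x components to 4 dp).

1 1.2481 0->3
2 1.9383 3->1
final: 1 0.8020 -5.3931

Mode 0: guard c·x = 2.4359 hit at Δt = 1.2481 (t = 1.2481), x⁻ = (-2.6028, -1.2805) → reset → x⁺ = (-3.1790, -1.1774), jump to mode 3
Mode 3: guard c·x = 2.4258 hit at Δt = 0.6902 (t = 1.9383), x⁻ = (0.0997, -4.0724) → reset → x⁺ = (0.1977, -3.2937), jump to mode 1
Mode 1: flow for 0.3459 to horizon, guard not reached → x = (0.8020, -5.3931)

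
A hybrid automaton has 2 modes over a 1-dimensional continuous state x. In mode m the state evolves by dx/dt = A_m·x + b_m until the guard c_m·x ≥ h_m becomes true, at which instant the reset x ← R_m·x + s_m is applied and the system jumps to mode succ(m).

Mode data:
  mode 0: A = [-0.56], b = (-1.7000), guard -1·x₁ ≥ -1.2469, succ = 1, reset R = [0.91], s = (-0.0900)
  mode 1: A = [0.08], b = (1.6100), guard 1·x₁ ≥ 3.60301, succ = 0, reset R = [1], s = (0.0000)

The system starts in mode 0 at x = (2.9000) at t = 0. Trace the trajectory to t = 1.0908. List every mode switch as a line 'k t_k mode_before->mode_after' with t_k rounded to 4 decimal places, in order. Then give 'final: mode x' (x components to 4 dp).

1 0.5829 0->1
final: 1 1.9226

Mode 0: guard c·x = -1.2469 hit at Δt = 0.5829 (t = 0.5829), x⁻ = (1.2469) → reset → x⁺ = (1.0447), jump to mode 1
Mode 1: flow for 0.5079 to horizon, guard not reached → x = (1.9226)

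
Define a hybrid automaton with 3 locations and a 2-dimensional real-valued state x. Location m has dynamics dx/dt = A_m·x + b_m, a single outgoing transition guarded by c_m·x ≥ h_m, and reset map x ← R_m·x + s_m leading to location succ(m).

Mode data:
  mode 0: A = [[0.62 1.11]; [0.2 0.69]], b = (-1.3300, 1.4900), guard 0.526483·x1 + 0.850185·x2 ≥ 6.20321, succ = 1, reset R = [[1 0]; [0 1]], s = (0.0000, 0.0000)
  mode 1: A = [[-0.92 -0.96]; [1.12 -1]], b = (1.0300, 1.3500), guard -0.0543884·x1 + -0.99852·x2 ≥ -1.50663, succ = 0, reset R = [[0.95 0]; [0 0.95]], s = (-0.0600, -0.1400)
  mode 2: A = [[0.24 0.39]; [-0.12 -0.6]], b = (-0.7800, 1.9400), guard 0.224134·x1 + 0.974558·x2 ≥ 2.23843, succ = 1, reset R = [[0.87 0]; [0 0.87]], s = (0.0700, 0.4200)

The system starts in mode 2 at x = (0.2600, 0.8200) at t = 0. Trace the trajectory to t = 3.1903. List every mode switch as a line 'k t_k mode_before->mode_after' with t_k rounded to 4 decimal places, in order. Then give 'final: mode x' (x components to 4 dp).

1 1.5611 2->1
2 2.5424 1->0
final: 0 0.1092 3.2202

Mode 2: guard c·x = 2.2384 hit at Δt = 1.5611 (t = 1.5611), x⁻ = (0.0920, 2.2757) → reset → x⁺ = (0.1500, 2.3999), jump to mode 1
Mode 1: guard c·x = -1.5066 hit at Δt = 0.9813 (t = 2.5424), x⁻ = (-0.4399, 1.5328) → reset → x⁺ = (-0.4779, 1.3162), jump to mode 0
Mode 0: flow for 0.6479 to horizon, guard not reached → x = (0.1092, 3.2202)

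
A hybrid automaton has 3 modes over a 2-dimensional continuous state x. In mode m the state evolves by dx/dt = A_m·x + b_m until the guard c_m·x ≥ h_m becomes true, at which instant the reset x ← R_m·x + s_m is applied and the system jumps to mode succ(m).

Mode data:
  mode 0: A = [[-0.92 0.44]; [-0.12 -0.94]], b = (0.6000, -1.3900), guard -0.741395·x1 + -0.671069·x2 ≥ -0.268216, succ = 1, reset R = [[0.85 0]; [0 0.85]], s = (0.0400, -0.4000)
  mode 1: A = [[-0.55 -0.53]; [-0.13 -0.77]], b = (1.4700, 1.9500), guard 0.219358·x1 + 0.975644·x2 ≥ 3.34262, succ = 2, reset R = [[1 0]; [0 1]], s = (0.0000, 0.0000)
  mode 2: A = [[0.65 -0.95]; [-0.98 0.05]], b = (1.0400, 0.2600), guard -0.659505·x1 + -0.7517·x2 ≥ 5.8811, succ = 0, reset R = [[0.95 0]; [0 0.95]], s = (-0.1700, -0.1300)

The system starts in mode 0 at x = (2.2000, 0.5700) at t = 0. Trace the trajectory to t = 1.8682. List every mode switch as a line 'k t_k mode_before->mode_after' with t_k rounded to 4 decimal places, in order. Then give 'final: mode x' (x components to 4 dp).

Mode 0: guard c·x = -0.2682 hit at Δt = 1.0576 (t = 1.0576), x⁻ = (1.1263, -0.8446) → reset → x⁺ = (0.9973, -1.1179), jump to mode 1
Mode 1: flow for 0.8106 to horizon, guard not reached → x = (1.6631, 0.4637)

1 1.0576 0->1
final: 1 1.6631 0.4637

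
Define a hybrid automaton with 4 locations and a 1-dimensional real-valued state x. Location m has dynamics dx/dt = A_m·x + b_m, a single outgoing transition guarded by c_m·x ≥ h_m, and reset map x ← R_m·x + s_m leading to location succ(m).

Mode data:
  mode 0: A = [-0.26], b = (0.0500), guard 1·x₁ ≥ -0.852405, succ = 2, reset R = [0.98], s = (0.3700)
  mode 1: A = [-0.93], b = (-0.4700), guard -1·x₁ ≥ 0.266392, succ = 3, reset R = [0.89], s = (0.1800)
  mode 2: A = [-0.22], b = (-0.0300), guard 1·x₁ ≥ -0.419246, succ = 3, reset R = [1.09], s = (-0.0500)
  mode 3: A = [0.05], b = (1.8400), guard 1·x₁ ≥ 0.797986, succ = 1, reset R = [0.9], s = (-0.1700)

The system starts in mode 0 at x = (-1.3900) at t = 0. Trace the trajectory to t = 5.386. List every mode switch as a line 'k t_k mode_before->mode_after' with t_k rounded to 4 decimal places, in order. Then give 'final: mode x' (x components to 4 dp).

1 1.5967 0->2
2 2.2831 2->3
3 2.9896 3->1
4 4.5848 1->3
5 5.0449 3->1
final: 1 0.2618

Mode 0: guard c·x = -0.8524 hit at Δt = 1.5967 (t = 1.5967), x⁻ = (-0.8524) → reset → x⁺ = (-0.4654), jump to mode 2
Mode 2: guard c·x = -0.4192 hit at Δt = 0.6864 (t = 2.2831), x⁻ = (-0.4192) → reset → x⁺ = (-0.5070), jump to mode 3
Mode 3: guard c·x = 0.7980 hit at Δt = 0.7065 (t = 2.9896), x⁻ = (0.7980) → reset → x⁺ = (0.5482), jump to mode 1
Mode 1: guard c·x = 0.2664 hit at Δt = 1.5952 (t = 4.5848), x⁻ = (-0.2664) → reset → x⁺ = (-0.0571), jump to mode 3
Mode 3: guard c·x = 0.7980 hit at Δt = 0.4601 (t = 5.0449), x⁻ = (0.7980) → reset → x⁺ = (0.5482), jump to mode 1
Mode 1: flow for 0.3411 to horizon, guard not reached → x = (0.2618)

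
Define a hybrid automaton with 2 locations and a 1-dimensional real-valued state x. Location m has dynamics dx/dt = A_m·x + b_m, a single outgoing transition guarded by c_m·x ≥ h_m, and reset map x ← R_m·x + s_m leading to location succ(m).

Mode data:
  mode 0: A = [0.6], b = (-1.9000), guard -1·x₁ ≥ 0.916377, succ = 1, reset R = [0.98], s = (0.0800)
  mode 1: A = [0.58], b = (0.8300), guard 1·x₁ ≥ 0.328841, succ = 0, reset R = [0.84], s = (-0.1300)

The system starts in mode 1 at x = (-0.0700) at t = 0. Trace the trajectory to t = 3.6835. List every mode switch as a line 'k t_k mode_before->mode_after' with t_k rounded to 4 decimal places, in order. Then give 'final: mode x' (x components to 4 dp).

Mode 1: guard c·x = 0.3288 hit at Δt = 0.4431 (t = 0.4431), x⁻ = (0.3288) → reset → x⁺ = (0.1462), jump to mode 0
Mode 0: guard c·x = 0.9164 hit at Δt = 0.5024 (t = 0.9455), x⁻ = (-0.9164) → reset → x⁺ = (-0.8180), jump to mode 1
Mode 1: guard c·x = 0.3288 hit at Δt = 1.8184 (t = 2.7639), x⁻ = (0.3288) → reset → x⁺ = (0.1462), jump to mode 0
Mode 0: guard c·x = 0.9164 hit at Δt = 0.5024 (t = 3.2663), x⁻ = (-0.9164) → reset → x⁺ = (-0.8180), jump to mode 1
Mode 1: flow for 0.4172 to horizon, guard not reached → x = (-0.6502)

1 0.4431 1->0
2 0.9455 0->1
3 2.7639 1->0
4 3.2663 0->1
final: 1 -0.6502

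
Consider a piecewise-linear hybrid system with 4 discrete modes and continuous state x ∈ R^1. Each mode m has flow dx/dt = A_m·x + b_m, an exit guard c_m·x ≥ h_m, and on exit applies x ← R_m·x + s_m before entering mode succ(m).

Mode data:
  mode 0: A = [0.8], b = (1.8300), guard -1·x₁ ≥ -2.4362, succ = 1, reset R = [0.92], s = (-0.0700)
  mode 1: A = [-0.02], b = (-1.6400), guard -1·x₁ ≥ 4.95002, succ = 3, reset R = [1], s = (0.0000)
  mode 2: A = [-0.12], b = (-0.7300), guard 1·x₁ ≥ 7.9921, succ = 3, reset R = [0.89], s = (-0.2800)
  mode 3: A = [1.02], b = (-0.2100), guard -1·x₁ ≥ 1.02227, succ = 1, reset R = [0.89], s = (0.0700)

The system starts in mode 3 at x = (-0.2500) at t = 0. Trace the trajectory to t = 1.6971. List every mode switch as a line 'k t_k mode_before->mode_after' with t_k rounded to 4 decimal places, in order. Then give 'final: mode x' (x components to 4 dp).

Mode 3: guard c·x = 1.0223 hit at Δt = 0.9716 (t = 0.9716), x⁻ = (-1.0223) → reset → x⁺ = (-0.8398), jump to mode 1
Mode 1: flow for 0.7255 to horizon, guard not reached → x = (-2.0090)

1 0.9716 3->1
final: 1 -2.0090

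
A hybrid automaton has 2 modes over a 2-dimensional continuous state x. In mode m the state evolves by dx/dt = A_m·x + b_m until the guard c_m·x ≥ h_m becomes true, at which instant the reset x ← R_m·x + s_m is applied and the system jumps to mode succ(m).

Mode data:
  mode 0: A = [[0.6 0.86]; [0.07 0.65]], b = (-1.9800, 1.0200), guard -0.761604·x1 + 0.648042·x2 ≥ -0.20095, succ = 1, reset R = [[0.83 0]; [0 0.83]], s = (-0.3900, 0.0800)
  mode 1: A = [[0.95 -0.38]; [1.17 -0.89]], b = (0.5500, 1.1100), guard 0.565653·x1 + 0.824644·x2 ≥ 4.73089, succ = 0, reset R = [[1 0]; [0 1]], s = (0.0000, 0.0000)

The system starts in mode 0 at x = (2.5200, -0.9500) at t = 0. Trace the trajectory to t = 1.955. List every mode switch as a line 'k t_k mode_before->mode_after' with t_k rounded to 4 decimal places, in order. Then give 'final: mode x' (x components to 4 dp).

1 1.4263 0->1
final: 1 0.2810 0.7374

Mode 0: guard c·x = -0.2009 hit at Δt = 1.4263 (t = 1.4263), x⁻ = (0.4959, 0.2727) → reset → x⁺ = (0.0216, 0.3064), jump to mode 1
Mode 1: flow for 0.5287 to horizon, guard not reached → x = (0.2810, 0.7374)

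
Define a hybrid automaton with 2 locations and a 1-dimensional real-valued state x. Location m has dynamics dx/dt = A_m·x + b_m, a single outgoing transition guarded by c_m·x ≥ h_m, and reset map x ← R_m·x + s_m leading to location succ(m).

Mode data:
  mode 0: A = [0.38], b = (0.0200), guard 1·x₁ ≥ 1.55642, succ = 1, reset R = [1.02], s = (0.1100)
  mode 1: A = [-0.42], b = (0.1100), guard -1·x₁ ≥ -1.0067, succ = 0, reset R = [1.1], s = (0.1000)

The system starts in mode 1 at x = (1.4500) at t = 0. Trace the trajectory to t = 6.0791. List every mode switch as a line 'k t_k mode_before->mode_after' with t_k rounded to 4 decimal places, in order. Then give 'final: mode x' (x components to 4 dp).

1 1.1119 1->0
2 1.7554 0->1
3 3.3179 1->0
4 3.9614 0->1
5 5.5240 1->0
final: 0 1.5033

Mode 1: guard c·x = -1.0067 hit at Δt = 1.1119 (t = 1.1119), x⁻ = (1.0067) → reset → x⁺ = (1.2074), jump to mode 0
Mode 0: guard c·x = 1.5564 hit at Δt = 0.6435 (t = 1.7554), x⁻ = (1.5564) → reset → x⁺ = (1.6975), jump to mode 1
Mode 1: guard c·x = -1.0067 hit at Δt = 1.5625 (t = 3.3179), x⁻ = (1.0067) → reset → x⁺ = (1.2074), jump to mode 0
Mode 0: guard c·x = 1.5564 hit at Δt = 0.6435 (t = 3.9614), x⁻ = (1.5564) → reset → x⁺ = (1.6975), jump to mode 1
Mode 1: guard c·x = -1.0067 hit at Δt = 1.5625 (t = 5.5240), x⁻ = (1.0067) → reset → x⁺ = (1.2074), jump to mode 0
Mode 0: flow for 0.5551 to horizon, guard not reached → x = (1.5033)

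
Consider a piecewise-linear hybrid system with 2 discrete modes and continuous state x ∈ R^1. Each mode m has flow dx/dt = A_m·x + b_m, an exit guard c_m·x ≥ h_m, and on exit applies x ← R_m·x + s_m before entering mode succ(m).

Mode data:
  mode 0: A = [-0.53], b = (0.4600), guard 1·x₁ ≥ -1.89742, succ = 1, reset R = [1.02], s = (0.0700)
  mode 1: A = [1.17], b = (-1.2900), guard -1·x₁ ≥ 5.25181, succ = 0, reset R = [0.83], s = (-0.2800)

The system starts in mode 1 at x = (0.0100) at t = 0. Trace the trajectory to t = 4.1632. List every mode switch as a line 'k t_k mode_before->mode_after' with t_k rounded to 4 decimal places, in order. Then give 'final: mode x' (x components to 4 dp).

1 1.5048 1->0
2 2.8045 0->1
3 3.4552 1->0
final: 0 -2.9160

Mode 1: guard c·x = 5.2518 hit at Δt = 1.5048 (t = 1.5048), x⁻ = (-5.2518) → reset → x⁺ = (-4.6390), jump to mode 0
Mode 0: guard c·x = -1.8974 hit at Δt = 1.2997 (t = 2.8045), x⁻ = (-1.8974) → reset → x⁺ = (-1.8654), jump to mode 1
Mode 1: guard c·x = 5.2518 hit at Δt = 0.6507 (t = 3.4552), x⁻ = (-5.2518) → reset → x⁺ = (-4.6390), jump to mode 0
Mode 0: flow for 0.7080 to horizon, guard not reached → x = (-2.9160)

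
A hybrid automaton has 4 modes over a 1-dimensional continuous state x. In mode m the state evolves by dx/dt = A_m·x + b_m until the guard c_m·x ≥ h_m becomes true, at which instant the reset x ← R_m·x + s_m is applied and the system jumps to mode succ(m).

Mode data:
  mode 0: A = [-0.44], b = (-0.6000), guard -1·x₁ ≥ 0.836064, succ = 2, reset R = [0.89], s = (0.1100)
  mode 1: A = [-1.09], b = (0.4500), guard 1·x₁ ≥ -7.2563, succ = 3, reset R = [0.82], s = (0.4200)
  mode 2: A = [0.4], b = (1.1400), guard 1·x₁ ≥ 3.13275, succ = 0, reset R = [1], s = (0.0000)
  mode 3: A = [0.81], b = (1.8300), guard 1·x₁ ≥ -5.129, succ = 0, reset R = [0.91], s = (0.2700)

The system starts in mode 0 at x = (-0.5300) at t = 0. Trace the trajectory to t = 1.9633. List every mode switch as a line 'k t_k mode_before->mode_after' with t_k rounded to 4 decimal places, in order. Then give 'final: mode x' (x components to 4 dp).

Mode 0: guard c·x = 0.8361 hit at Δt = 1.0398 (t = 1.0398), x⁻ = (-0.8361) → reset → x⁺ = (-0.6341), jump to mode 2
Mode 2: flow for 0.9235 to horizon, guard not reached → x = (0.3561)

1 1.0398 0->2
final: 2 0.3561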